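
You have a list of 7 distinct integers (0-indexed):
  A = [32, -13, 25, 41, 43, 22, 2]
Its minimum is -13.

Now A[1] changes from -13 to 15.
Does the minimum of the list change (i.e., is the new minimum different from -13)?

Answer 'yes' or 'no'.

Old min = -13
Change: A[1] -13 -> 15
Changed element was the min; new min must be rechecked.
New min = 2; changed? yes

Answer: yes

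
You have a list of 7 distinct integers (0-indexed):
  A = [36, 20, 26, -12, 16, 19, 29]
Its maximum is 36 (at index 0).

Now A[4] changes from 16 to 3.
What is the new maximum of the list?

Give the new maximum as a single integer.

Answer: 36

Derivation:
Old max = 36 (at index 0)
Change: A[4] 16 -> 3
Changed element was NOT the old max.
  New max = max(old_max, new_val) = max(36, 3) = 36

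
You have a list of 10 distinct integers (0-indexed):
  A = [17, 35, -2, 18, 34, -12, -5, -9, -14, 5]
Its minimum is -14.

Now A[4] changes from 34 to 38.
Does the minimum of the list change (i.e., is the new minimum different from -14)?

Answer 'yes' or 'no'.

Answer: no

Derivation:
Old min = -14
Change: A[4] 34 -> 38
Changed element was NOT the min; min changes only if 38 < -14.
New min = -14; changed? no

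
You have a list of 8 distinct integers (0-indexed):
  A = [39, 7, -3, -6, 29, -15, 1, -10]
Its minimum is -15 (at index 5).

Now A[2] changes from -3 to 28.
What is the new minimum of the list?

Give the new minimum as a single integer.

Old min = -15 (at index 5)
Change: A[2] -3 -> 28
Changed element was NOT the old min.
  New min = min(old_min, new_val) = min(-15, 28) = -15

Answer: -15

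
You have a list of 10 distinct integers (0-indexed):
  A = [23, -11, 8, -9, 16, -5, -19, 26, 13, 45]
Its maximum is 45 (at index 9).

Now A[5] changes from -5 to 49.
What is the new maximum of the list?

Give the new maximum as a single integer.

Answer: 49

Derivation:
Old max = 45 (at index 9)
Change: A[5] -5 -> 49
Changed element was NOT the old max.
  New max = max(old_max, new_val) = max(45, 49) = 49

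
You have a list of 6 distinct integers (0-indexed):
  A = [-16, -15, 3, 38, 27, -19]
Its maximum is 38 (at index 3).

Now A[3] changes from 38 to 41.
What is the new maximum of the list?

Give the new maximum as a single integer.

Old max = 38 (at index 3)
Change: A[3] 38 -> 41
Changed element WAS the max -> may need rescan.
  Max of remaining elements: 27
  New max = max(41, 27) = 41

Answer: 41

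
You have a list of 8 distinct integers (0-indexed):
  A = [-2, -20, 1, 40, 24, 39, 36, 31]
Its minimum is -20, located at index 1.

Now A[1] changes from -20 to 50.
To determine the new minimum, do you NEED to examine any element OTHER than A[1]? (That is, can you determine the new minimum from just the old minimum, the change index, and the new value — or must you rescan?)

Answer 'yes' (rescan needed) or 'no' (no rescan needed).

Old min = -20 at index 1
Change at index 1: -20 -> 50
Index 1 WAS the min and new value 50 > old min -20. Must rescan other elements to find the new min.
Needs rescan: yes

Answer: yes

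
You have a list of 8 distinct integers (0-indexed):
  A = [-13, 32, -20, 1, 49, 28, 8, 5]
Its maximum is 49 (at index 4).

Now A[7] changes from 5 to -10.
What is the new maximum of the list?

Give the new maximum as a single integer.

Answer: 49

Derivation:
Old max = 49 (at index 4)
Change: A[7] 5 -> -10
Changed element was NOT the old max.
  New max = max(old_max, new_val) = max(49, -10) = 49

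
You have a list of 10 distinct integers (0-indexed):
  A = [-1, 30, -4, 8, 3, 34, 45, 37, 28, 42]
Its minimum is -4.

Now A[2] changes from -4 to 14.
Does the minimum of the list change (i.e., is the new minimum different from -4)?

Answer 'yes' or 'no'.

Old min = -4
Change: A[2] -4 -> 14
Changed element was the min; new min must be rechecked.
New min = -1; changed? yes

Answer: yes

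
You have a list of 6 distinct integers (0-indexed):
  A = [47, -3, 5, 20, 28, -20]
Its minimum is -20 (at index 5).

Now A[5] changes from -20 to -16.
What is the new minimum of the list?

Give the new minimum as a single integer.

Answer: -16

Derivation:
Old min = -20 (at index 5)
Change: A[5] -20 -> -16
Changed element WAS the min. Need to check: is -16 still <= all others?
  Min of remaining elements: -3
  New min = min(-16, -3) = -16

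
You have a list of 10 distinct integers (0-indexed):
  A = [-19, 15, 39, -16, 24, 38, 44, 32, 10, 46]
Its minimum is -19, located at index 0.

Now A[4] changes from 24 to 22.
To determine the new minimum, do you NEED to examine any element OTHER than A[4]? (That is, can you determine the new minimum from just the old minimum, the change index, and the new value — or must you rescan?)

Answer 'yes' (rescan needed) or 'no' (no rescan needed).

Answer: no

Derivation:
Old min = -19 at index 0
Change at index 4: 24 -> 22
Index 4 was NOT the min. New min = min(-19, 22). No rescan of other elements needed.
Needs rescan: no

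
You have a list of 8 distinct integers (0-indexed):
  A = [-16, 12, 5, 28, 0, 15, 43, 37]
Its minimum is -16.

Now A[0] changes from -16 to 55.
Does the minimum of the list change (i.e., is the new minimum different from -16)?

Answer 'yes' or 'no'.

Old min = -16
Change: A[0] -16 -> 55
Changed element was the min; new min must be rechecked.
New min = 0; changed? yes

Answer: yes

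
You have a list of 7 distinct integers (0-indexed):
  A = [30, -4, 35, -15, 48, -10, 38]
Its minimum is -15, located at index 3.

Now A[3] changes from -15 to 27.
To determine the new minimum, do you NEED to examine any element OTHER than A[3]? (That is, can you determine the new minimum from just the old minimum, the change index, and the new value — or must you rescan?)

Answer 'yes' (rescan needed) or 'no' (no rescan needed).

Old min = -15 at index 3
Change at index 3: -15 -> 27
Index 3 WAS the min and new value 27 > old min -15. Must rescan other elements to find the new min.
Needs rescan: yes

Answer: yes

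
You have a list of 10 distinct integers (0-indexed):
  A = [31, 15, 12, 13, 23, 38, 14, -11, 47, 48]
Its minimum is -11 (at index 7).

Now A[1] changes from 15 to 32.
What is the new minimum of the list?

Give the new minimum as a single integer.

Old min = -11 (at index 7)
Change: A[1] 15 -> 32
Changed element was NOT the old min.
  New min = min(old_min, new_val) = min(-11, 32) = -11

Answer: -11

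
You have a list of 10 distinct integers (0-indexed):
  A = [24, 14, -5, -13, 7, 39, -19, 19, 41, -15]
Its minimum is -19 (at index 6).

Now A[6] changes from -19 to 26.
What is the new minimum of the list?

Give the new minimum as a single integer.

Old min = -19 (at index 6)
Change: A[6] -19 -> 26
Changed element WAS the min. Need to check: is 26 still <= all others?
  Min of remaining elements: -15
  New min = min(26, -15) = -15

Answer: -15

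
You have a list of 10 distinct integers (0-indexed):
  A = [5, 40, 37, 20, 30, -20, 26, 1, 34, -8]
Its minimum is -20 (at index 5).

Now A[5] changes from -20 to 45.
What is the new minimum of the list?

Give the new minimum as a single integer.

Old min = -20 (at index 5)
Change: A[5] -20 -> 45
Changed element WAS the min. Need to check: is 45 still <= all others?
  Min of remaining elements: -8
  New min = min(45, -8) = -8

Answer: -8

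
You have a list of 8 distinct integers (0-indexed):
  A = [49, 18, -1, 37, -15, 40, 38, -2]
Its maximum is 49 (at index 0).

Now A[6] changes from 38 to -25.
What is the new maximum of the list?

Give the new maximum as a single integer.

Answer: 49

Derivation:
Old max = 49 (at index 0)
Change: A[6] 38 -> -25
Changed element was NOT the old max.
  New max = max(old_max, new_val) = max(49, -25) = 49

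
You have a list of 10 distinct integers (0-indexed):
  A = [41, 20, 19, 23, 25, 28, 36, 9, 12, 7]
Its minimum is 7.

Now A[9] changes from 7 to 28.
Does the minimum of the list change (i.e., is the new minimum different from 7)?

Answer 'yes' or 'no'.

Answer: yes

Derivation:
Old min = 7
Change: A[9] 7 -> 28
Changed element was the min; new min must be rechecked.
New min = 9; changed? yes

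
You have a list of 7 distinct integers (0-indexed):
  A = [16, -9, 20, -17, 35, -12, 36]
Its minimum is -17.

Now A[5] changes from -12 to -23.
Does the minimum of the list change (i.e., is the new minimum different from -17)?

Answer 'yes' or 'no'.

Answer: yes

Derivation:
Old min = -17
Change: A[5] -12 -> -23
Changed element was NOT the min; min changes only if -23 < -17.
New min = -23; changed? yes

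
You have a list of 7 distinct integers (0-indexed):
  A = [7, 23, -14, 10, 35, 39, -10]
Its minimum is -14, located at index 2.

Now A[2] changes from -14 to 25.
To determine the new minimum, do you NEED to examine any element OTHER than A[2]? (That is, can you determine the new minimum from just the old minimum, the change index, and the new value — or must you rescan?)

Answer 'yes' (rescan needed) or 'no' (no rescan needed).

Old min = -14 at index 2
Change at index 2: -14 -> 25
Index 2 WAS the min and new value 25 > old min -14. Must rescan other elements to find the new min.
Needs rescan: yes

Answer: yes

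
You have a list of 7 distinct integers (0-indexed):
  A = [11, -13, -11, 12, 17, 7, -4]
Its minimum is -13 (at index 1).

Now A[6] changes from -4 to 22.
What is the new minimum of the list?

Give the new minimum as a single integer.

Answer: -13

Derivation:
Old min = -13 (at index 1)
Change: A[6] -4 -> 22
Changed element was NOT the old min.
  New min = min(old_min, new_val) = min(-13, 22) = -13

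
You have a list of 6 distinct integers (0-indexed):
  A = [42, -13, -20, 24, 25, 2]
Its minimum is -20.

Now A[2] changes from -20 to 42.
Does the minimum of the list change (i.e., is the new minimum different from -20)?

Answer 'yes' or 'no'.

Old min = -20
Change: A[2] -20 -> 42
Changed element was the min; new min must be rechecked.
New min = -13; changed? yes

Answer: yes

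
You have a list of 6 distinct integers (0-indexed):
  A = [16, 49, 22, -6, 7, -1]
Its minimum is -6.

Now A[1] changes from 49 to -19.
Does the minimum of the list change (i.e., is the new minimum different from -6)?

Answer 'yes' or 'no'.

Answer: yes

Derivation:
Old min = -6
Change: A[1] 49 -> -19
Changed element was NOT the min; min changes only if -19 < -6.
New min = -19; changed? yes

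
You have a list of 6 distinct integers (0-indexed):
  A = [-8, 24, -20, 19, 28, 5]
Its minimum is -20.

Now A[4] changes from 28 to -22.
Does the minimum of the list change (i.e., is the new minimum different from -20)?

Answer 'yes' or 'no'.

Answer: yes

Derivation:
Old min = -20
Change: A[4] 28 -> -22
Changed element was NOT the min; min changes only if -22 < -20.
New min = -22; changed? yes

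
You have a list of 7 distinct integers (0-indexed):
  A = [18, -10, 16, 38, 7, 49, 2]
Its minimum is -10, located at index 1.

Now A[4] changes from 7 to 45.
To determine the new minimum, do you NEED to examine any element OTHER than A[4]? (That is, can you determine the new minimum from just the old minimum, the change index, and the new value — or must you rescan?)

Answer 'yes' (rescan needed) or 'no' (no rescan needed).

Answer: no

Derivation:
Old min = -10 at index 1
Change at index 4: 7 -> 45
Index 4 was NOT the min. New min = min(-10, 45). No rescan of other elements needed.
Needs rescan: no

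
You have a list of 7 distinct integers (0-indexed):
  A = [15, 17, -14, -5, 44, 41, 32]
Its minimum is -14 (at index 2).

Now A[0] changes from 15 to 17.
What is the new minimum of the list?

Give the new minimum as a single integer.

Answer: -14

Derivation:
Old min = -14 (at index 2)
Change: A[0] 15 -> 17
Changed element was NOT the old min.
  New min = min(old_min, new_val) = min(-14, 17) = -14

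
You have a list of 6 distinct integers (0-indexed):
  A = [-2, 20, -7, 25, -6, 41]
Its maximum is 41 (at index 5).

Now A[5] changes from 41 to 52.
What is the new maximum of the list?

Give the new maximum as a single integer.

Old max = 41 (at index 5)
Change: A[5] 41 -> 52
Changed element WAS the max -> may need rescan.
  Max of remaining elements: 25
  New max = max(52, 25) = 52

Answer: 52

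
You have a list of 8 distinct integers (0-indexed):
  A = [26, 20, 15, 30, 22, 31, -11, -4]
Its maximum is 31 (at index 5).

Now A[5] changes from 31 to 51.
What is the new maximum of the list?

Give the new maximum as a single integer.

Old max = 31 (at index 5)
Change: A[5] 31 -> 51
Changed element WAS the max -> may need rescan.
  Max of remaining elements: 30
  New max = max(51, 30) = 51

Answer: 51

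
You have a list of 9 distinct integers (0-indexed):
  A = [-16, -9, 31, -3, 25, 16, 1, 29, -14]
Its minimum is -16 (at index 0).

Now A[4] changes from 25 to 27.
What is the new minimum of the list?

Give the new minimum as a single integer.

Answer: -16

Derivation:
Old min = -16 (at index 0)
Change: A[4] 25 -> 27
Changed element was NOT the old min.
  New min = min(old_min, new_val) = min(-16, 27) = -16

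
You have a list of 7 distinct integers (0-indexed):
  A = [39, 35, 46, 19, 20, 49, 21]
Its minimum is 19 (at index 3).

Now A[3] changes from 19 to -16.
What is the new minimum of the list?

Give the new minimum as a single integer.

Answer: -16

Derivation:
Old min = 19 (at index 3)
Change: A[3] 19 -> -16
Changed element WAS the min. Need to check: is -16 still <= all others?
  Min of remaining elements: 20
  New min = min(-16, 20) = -16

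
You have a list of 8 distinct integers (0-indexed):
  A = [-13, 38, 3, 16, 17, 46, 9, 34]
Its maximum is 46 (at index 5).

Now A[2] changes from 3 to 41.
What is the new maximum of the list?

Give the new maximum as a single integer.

Old max = 46 (at index 5)
Change: A[2] 3 -> 41
Changed element was NOT the old max.
  New max = max(old_max, new_val) = max(46, 41) = 46

Answer: 46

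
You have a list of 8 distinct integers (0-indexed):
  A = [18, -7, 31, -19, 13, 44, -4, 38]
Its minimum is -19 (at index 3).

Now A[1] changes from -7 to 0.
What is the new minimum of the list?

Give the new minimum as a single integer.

Old min = -19 (at index 3)
Change: A[1] -7 -> 0
Changed element was NOT the old min.
  New min = min(old_min, new_val) = min(-19, 0) = -19

Answer: -19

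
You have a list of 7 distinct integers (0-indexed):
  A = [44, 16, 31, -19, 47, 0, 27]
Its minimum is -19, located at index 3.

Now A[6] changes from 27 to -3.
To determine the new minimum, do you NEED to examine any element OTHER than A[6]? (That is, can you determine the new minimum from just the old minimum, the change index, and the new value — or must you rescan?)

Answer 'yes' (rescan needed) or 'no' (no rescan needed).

Answer: no

Derivation:
Old min = -19 at index 3
Change at index 6: 27 -> -3
Index 6 was NOT the min. New min = min(-19, -3). No rescan of other elements needed.
Needs rescan: no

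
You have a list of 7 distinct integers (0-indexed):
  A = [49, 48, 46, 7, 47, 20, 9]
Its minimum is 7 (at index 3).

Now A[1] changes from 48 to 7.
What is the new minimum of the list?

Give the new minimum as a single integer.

Answer: 7

Derivation:
Old min = 7 (at index 3)
Change: A[1] 48 -> 7
Changed element was NOT the old min.
  New min = min(old_min, new_val) = min(7, 7) = 7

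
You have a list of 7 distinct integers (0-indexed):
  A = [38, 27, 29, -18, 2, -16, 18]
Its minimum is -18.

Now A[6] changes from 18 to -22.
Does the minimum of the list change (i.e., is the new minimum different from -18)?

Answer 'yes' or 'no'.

Old min = -18
Change: A[6] 18 -> -22
Changed element was NOT the min; min changes only if -22 < -18.
New min = -22; changed? yes

Answer: yes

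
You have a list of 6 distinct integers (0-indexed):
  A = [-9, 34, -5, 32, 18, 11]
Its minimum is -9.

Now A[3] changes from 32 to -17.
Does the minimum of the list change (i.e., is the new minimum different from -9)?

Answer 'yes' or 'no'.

Answer: yes

Derivation:
Old min = -9
Change: A[3] 32 -> -17
Changed element was NOT the min; min changes only if -17 < -9.
New min = -17; changed? yes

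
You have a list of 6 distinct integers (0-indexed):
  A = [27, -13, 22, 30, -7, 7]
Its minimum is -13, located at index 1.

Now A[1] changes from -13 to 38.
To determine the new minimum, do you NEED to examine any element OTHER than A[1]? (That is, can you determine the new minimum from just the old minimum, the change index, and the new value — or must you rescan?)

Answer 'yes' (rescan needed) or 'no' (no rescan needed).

Old min = -13 at index 1
Change at index 1: -13 -> 38
Index 1 WAS the min and new value 38 > old min -13. Must rescan other elements to find the new min.
Needs rescan: yes

Answer: yes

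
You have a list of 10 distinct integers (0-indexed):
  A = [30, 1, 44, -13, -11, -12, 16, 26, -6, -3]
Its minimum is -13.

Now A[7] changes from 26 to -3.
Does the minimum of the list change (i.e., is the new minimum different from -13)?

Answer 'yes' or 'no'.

Answer: no

Derivation:
Old min = -13
Change: A[7] 26 -> -3
Changed element was NOT the min; min changes only if -3 < -13.
New min = -13; changed? no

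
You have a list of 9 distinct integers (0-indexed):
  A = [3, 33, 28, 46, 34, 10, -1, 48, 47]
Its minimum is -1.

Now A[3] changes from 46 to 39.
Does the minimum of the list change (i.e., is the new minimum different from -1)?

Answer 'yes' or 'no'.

Answer: no

Derivation:
Old min = -1
Change: A[3] 46 -> 39
Changed element was NOT the min; min changes only if 39 < -1.
New min = -1; changed? no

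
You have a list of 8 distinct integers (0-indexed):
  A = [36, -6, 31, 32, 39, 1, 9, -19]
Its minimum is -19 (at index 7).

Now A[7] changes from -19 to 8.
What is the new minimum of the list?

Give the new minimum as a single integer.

Answer: -6

Derivation:
Old min = -19 (at index 7)
Change: A[7] -19 -> 8
Changed element WAS the min. Need to check: is 8 still <= all others?
  Min of remaining elements: -6
  New min = min(8, -6) = -6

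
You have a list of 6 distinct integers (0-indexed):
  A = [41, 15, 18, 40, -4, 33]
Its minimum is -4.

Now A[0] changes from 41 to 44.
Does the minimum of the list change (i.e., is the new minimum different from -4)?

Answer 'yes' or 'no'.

Answer: no

Derivation:
Old min = -4
Change: A[0] 41 -> 44
Changed element was NOT the min; min changes only if 44 < -4.
New min = -4; changed? no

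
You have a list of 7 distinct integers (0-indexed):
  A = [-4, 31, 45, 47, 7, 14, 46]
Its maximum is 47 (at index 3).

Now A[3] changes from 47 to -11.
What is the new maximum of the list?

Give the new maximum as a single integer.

Answer: 46

Derivation:
Old max = 47 (at index 3)
Change: A[3] 47 -> -11
Changed element WAS the max -> may need rescan.
  Max of remaining elements: 46
  New max = max(-11, 46) = 46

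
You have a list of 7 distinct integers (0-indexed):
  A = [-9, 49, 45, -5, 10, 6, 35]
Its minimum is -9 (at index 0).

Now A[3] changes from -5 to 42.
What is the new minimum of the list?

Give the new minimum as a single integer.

Old min = -9 (at index 0)
Change: A[3] -5 -> 42
Changed element was NOT the old min.
  New min = min(old_min, new_val) = min(-9, 42) = -9

Answer: -9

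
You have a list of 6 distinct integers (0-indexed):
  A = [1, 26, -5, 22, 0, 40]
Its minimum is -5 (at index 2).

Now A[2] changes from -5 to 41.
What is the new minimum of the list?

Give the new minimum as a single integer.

Answer: 0

Derivation:
Old min = -5 (at index 2)
Change: A[2] -5 -> 41
Changed element WAS the min. Need to check: is 41 still <= all others?
  Min of remaining elements: 0
  New min = min(41, 0) = 0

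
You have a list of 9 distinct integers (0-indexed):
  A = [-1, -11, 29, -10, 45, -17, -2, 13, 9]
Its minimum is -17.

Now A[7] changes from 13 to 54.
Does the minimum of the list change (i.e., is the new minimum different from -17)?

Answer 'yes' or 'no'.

Old min = -17
Change: A[7] 13 -> 54
Changed element was NOT the min; min changes only if 54 < -17.
New min = -17; changed? no

Answer: no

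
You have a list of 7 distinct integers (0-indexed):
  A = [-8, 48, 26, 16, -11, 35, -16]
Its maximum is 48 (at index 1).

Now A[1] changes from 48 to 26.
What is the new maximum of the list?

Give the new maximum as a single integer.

Old max = 48 (at index 1)
Change: A[1] 48 -> 26
Changed element WAS the max -> may need rescan.
  Max of remaining elements: 35
  New max = max(26, 35) = 35

Answer: 35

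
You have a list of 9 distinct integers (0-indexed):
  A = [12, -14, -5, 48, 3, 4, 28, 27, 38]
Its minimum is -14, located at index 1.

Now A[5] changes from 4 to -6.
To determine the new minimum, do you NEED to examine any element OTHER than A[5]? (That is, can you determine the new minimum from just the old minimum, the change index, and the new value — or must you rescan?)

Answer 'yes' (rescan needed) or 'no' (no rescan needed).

Answer: no

Derivation:
Old min = -14 at index 1
Change at index 5: 4 -> -6
Index 5 was NOT the min. New min = min(-14, -6). No rescan of other elements needed.
Needs rescan: no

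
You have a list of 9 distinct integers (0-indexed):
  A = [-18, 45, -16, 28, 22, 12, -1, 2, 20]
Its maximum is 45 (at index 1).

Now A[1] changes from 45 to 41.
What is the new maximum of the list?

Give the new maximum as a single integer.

Old max = 45 (at index 1)
Change: A[1] 45 -> 41
Changed element WAS the max -> may need rescan.
  Max of remaining elements: 28
  New max = max(41, 28) = 41

Answer: 41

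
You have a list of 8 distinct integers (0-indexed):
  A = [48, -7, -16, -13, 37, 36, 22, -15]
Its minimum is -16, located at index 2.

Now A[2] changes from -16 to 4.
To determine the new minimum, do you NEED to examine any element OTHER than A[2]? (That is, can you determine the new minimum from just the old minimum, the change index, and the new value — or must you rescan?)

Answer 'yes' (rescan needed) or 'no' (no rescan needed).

Old min = -16 at index 2
Change at index 2: -16 -> 4
Index 2 WAS the min and new value 4 > old min -16. Must rescan other elements to find the new min.
Needs rescan: yes

Answer: yes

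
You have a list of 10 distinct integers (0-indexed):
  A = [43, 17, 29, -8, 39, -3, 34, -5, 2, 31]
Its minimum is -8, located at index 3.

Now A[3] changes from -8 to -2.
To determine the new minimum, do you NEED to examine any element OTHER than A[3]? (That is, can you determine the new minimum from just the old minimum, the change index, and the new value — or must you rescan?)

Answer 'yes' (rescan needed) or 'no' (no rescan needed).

Answer: yes

Derivation:
Old min = -8 at index 3
Change at index 3: -8 -> -2
Index 3 WAS the min and new value -2 > old min -8. Must rescan other elements to find the new min.
Needs rescan: yes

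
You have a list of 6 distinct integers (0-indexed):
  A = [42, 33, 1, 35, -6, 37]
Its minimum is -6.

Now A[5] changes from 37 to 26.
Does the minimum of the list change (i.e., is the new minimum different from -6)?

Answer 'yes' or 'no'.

Old min = -6
Change: A[5] 37 -> 26
Changed element was NOT the min; min changes only if 26 < -6.
New min = -6; changed? no

Answer: no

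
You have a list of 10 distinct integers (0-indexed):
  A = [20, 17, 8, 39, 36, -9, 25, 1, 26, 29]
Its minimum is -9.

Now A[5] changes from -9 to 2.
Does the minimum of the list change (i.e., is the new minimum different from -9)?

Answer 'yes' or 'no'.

Answer: yes

Derivation:
Old min = -9
Change: A[5] -9 -> 2
Changed element was the min; new min must be rechecked.
New min = 1; changed? yes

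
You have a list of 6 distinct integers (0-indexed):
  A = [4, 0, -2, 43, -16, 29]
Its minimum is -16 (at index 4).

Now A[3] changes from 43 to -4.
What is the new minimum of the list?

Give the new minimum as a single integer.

Answer: -16

Derivation:
Old min = -16 (at index 4)
Change: A[3] 43 -> -4
Changed element was NOT the old min.
  New min = min(old_min, new_val) = min(-16, -4) = -16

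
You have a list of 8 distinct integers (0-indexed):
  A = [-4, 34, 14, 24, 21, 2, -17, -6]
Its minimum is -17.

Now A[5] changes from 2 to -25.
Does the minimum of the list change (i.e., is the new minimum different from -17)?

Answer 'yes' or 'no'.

Answer: yes

Derivation:
Old min = -17
Change: A[5] 2 -> -25
Changed element was NOT the min; min changes only if -25 < -17.
New min = -25; changed? yes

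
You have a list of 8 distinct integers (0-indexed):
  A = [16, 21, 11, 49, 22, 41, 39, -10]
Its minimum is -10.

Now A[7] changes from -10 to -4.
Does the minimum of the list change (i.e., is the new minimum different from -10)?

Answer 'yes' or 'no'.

Old min = -10
Change: A[7] -10 -> -4
Changed element was the min; new min must be rechecked.
New min = -4; changed? yes

Answer: yes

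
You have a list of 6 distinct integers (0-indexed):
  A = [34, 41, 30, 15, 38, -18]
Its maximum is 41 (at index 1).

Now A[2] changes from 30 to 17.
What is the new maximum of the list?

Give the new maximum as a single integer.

Answer: 41

Derivation:
Old max = 41 (at index 1)
Change: A[2] 30 -> 17
Changed element was NOT the old max.
  New max = max(old_max, new_val) = max(41, 17) = 41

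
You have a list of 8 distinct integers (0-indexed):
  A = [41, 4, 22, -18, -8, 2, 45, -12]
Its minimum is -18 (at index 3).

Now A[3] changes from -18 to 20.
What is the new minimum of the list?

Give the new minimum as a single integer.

Answer: -12

Derivation:
Old min = -18 (at index 3)
Change: A[3] -18 -> 20
Changed element WAS the min. Need to check: is 20 still <= all others?
  Min of remaining elements: -12
  New min = min(20, -12) = -12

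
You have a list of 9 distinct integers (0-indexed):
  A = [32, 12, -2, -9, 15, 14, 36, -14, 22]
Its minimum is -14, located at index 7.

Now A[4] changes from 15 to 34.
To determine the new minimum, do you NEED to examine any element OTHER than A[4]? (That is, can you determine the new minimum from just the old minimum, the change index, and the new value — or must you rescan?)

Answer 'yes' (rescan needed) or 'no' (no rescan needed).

Old min = -14 at index 7
Change at index 4: 15 -> 34
Index 4 was NOT the min. New min = min(-14, 34). No rescan of other elements needed.
Needs rescan: no

Answer: no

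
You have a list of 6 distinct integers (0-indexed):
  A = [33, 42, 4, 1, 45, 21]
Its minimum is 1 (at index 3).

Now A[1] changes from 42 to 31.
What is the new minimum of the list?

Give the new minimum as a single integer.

Old min = 1 (at index 3)
Change: A[1] 42 -> 31
Changed element was NOT the old min.
  New min = min(old_min, new_val) = min(1, 31) = 1

Answer: 1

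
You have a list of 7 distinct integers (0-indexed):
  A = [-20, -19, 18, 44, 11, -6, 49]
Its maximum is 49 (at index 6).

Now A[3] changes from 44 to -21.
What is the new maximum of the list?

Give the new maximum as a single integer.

Old max = 49 (at index 6)
Change: A[3] 44 -> -21
Changed element was NOT the old max.
  New max = max(old_max, new_val) = max(49, -21) = 49

Answer: 49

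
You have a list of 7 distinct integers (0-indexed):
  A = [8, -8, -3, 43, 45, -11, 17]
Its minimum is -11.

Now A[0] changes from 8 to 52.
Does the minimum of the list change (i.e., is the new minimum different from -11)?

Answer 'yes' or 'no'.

Answer: no

Derivation:
Old min = -11
Change: A[0] 8 -> 52
Changed element was NOT the min; min changes only if 52 < -11.
New min = -11; changed? no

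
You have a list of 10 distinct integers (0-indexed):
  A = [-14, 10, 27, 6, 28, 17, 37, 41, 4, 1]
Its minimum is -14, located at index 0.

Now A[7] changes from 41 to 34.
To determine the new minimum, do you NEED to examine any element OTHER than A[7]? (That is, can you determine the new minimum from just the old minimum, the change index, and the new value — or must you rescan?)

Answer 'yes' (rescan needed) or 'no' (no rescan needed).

Answer: no

Derivation:
Old min = -14 at index 0
Change at index 7: 41 -> 34
Index 7 was NOT the min. New min = min(-14, 34). No rescan of other elements needed.
Needs rescan: no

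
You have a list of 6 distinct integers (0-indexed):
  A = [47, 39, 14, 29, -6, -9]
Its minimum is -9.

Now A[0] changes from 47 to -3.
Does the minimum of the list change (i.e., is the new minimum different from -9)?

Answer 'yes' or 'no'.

Answer: no

Derivation:
Old min = -9
Change: A[0] 47 -> -3
Changed element was NOT the min; min changes only if -3 < -9.
New min = -9; changed? no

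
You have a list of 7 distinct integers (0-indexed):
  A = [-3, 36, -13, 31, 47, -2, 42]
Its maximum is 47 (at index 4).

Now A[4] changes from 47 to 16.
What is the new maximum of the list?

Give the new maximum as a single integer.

Answer: 42

Derivation:
Old max = 47 (at index 4)
Change: A[4] 47 -> 16
Changed element WAS the max -> may need rescan.
  Max of remaining elements: 42
  New max = max(16, 42) = 42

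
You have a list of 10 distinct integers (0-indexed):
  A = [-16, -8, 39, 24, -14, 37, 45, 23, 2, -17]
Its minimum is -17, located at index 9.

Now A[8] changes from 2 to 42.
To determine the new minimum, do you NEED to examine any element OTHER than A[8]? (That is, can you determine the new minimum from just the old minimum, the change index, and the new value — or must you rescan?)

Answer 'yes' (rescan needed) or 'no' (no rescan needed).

Old min = -17 at index 9
Change at index 8: 2 -> 42
Index 8 was NOT the min. New min = min(-17, 42). No rescan of other elements needed.
Needs rescan: no

Answer: no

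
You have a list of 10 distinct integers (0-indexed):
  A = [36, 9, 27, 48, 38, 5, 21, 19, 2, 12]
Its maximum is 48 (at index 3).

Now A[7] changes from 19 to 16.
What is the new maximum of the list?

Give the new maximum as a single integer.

Old max = 48 (at index 3)
Change: A[7] 19 -> 16
Changed element was NOT the old max.
  New max = max(old_max, new_val) = max(48, 16) = 48

Answer: 48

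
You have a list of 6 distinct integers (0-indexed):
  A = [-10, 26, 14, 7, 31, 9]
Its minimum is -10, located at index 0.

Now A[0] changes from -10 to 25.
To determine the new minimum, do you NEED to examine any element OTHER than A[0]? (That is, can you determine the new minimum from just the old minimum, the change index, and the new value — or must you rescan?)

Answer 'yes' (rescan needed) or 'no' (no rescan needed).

Answer: yes

Derivation:
Old min = -10 at index 0
Change at index 0: -10 -> 25
Index 0 WAS the min and new value 25 > old min -10. Must rescan other elements to find the new min.
Needs rescan: yes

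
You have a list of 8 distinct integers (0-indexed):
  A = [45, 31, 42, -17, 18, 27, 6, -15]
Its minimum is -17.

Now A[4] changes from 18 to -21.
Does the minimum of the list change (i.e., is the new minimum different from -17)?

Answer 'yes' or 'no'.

Old min = -17
Change: A[4] 18 -> -21
Changed element was NOT the min; min changes only if -21 < -17.
New min = -21; changed? yes

Answer: yes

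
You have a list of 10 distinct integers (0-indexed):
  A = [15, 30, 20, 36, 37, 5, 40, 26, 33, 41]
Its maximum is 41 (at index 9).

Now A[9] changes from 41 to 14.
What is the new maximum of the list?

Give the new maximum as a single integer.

Old max = 41 (at index 9)
Change: A[9] 41 -> 14
Changed element WAS the max -> may need rescan.
  Max of remaining elements: 40
  New max = max(14, 40) = 40

Answer: 40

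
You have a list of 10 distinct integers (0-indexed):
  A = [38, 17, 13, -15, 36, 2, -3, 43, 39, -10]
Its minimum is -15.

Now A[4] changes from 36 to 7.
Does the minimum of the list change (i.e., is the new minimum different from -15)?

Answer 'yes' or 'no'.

Answer: no

Derivation:
Old min = -15
Change: A[4] 36 -> 7
Changed element was NOT the min; min changes only if 7 < -15.
New min = -15; changed? no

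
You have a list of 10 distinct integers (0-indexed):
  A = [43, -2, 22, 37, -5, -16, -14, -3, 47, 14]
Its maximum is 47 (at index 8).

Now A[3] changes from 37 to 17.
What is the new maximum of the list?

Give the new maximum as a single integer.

Old max = 47 (at index 8)
Change: A[3] 37 -> 17
Changed element was NOT the old max.
  New max = max(old_max, new_val) = max(47, 17) = 47

Answer: 47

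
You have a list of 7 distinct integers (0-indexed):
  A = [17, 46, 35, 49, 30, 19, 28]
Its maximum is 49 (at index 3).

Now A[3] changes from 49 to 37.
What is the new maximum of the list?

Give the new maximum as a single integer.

Answer: 46

Derivation:
Old max = 49 (at index 3)
Change: A[3] 49 -> 37
Changed element WAS the max -> may need rescan.
  Max of remaining elements: 46
  New max = max(37, 46) = 46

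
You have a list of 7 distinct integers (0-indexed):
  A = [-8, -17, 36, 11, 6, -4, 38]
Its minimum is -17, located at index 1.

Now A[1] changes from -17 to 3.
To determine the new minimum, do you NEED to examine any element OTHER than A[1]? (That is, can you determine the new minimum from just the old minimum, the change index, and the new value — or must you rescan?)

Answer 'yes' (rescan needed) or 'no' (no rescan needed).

Old min = -17 at index 1
Change at index 1: -17 -> 3
Index 1 WAS the min and new value 3 > old min -17. Must rescan other elements to find the new min.
Needs rescan: yes

Answer: yes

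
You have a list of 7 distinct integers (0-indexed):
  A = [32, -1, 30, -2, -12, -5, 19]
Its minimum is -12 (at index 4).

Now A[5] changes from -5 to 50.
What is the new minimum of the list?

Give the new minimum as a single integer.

Old min = -12 (at index 4)
Change: A[5] -5 -> 50
Changed element was NOT the old min.
  New min = min(old_min, new_val) = min(-12, 50) = -12

Answer: -12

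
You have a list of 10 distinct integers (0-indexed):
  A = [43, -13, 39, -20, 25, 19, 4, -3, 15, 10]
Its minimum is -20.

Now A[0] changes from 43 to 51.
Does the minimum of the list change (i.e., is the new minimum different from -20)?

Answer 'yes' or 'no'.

Old min = -20
Change: A[0] 43 -> 51
Changed element was NOT the min; min changes only if 51 < -20.
New min = -20; changed? no

Answer: no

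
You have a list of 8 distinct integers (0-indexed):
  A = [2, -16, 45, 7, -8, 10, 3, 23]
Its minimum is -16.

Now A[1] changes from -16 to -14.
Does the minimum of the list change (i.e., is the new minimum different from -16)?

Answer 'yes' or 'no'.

Answer: yes

Derivation:
Old min = -16
Change: A[1] -16 -> -14
Changed element was the min; new min must be rechecked.
New min = -14; changed? yes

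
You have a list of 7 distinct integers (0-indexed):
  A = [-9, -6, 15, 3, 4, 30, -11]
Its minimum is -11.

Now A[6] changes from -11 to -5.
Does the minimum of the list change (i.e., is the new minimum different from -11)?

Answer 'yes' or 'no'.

Answer: yes

Derivation:
Old min = -11
Change: A[6] -11 -> -5
Changed element was the min; new min must be rechecked.
New min = -9; changed? yes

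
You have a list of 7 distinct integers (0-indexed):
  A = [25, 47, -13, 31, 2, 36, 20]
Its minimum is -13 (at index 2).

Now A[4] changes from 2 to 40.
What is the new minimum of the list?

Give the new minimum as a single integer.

Old min = -13 (at index 2)
Change: A[4] 2 -> 40
Changed element was NOT the old min.
  New min = min(old_min, new_val) = min(-13, 40) = -13

Answer: -13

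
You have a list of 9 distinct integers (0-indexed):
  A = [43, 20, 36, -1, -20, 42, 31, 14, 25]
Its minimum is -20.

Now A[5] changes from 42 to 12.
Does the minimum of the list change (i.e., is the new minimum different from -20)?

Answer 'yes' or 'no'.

Answer: no

Derivation:
Old min = -20
Change: A[5] 42 -> 12
Changed element was NOT the min; min changes only if 12 < -20.
New min = -20; changed? no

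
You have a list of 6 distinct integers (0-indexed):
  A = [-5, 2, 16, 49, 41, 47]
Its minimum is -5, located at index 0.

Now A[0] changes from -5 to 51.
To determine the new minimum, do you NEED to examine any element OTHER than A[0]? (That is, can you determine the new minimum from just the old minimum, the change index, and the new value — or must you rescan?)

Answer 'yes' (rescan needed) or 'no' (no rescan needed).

Answer: yes

Derivation:
Old min = -5 at index 0
Change at index 0: -5 -> 51
Index 0 WAS the min and new value 51 > old min -5. Must rescan other elements to find the new min.
Needs rescan: yes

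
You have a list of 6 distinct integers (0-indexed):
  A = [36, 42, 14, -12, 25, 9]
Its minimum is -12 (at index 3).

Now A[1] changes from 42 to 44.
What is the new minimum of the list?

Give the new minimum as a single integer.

Answer: -12

Derivation:
Old min = -12 (at index 3)
Change: A[1] 42 -> 44
Changed element was NOT the old min.
  New min = min(old_min, new_val) = min(-12, 44) = -12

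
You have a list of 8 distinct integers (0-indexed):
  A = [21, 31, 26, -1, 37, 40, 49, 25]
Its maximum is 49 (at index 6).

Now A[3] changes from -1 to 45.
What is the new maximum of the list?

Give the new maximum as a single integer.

Answer: 49

Derivation:
Old max = 49 (at index 6)
Change: A[3] -1 -> 45
Changed element was NOT the old max.
  New max = max(old_max, new_val) = max(49, 45) = 49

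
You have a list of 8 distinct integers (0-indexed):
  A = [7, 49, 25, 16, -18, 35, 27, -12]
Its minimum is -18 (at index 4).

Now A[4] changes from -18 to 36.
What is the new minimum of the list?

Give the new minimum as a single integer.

Old min = -18 (at index 4)
Change: A[4] -18 -> 36
Changed element WAS the min. Need to check: is 36 still <= all others?
  Min of remaining elements: -12
  New min = min(36, -12) = -12

Answer: -12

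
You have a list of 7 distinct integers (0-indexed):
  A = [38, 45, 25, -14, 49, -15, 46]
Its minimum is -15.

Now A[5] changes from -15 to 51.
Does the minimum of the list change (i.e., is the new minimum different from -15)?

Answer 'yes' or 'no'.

Old min = -15
Change: A[5] -15 -> 51
Changed element was the min; new min must be rechecked.
New min = -14; changed? yes

Answer: yes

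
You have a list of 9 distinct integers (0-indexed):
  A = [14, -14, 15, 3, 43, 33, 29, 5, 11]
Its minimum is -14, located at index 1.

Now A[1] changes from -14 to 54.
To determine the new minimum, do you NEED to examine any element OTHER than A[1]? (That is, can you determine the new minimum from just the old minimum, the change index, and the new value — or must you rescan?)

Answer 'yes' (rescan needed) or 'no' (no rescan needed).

Old min = -14 at index 1
Change at index 1: -14 -> 54
Index 1 WAS the min and new value 54 > old min -14. Must rescan other elements to find the new min.
Needs rescan: yes

Answer: yes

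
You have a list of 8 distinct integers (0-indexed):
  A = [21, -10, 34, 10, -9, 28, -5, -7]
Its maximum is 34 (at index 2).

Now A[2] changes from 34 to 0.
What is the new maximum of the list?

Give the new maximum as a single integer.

Old max = 34 (at index 2)
Change: A[2] 34 -> 0
Changed element WAS the max -> may need rescan.
  Max of remaining elements: 28
  New max = max(0, 28) = 28

Answer: 28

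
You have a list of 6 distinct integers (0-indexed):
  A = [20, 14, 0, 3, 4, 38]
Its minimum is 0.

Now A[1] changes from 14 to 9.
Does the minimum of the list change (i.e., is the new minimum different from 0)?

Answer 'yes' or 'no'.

Old min = 0
Change: A[1] 14 -> 9
Changed element was NOT the min; min changes only if 9 < 0.
New min = 0; changed? no

Answer: no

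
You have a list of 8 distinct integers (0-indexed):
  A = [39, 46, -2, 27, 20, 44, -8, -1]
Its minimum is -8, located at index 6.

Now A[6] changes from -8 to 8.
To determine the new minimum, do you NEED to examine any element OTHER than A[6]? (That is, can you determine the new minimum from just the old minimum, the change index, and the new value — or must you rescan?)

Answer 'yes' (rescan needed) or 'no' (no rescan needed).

Old min = -8 at index 6
Change at index 6: -8 -> 8
Index 6 WAS the min and new value 8 > old min -8. Must rescan other elements to find the new min.
Needs rescan: yes

Answer: yes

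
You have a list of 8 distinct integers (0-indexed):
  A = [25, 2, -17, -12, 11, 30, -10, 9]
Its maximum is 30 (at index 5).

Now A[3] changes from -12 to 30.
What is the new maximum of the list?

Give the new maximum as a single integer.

Old max = 30 (at index 5)
Change: A[3] -12 -> 30
Changed element was NOT the old max.
  New max = max(old_max, new_val) = max(30, 30) = 30

Answer: 30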